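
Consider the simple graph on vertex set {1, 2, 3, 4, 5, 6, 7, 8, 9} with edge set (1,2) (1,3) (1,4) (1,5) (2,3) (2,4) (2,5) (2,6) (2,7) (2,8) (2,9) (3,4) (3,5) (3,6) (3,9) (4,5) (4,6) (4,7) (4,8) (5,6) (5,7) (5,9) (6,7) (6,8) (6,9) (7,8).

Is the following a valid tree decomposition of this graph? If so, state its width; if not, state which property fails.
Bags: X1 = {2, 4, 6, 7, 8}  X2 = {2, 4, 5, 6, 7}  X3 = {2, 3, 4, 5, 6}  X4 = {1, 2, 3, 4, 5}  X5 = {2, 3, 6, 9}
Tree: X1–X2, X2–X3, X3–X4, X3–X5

A tree decomposition must satisfy three properties: every vertex lies in some bag; for every edge, both endpoints lie together in some bag; and for every vertex, the bags containing it form a connected subtree. Here edge (5,9) lies in no bag, so the decomposition is invalid.

No — edge (5,9) lies in no bag.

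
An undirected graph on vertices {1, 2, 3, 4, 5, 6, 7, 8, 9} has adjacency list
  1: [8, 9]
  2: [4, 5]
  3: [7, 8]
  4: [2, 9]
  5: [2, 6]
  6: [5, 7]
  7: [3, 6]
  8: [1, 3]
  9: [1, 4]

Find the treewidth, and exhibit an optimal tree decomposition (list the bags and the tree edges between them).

Each bag holds 3 vertices, so the decomposition has width 2, which upper-bounds the treewidth. The edges 2–5–6–7–3–8–1–9–4–2 form a cycle, so G is not a tree and its treewidth is at least 2. Hence tw(G) = 2 exactly.

Treewidth 2.
One such decomposition:
Bags: B1 = {2, 5, 6}  B2 = {2, 6, 7}  B3 = {2, 3, 7}  B4 = {2, 3, 8}  B5 = {1, 2, 8}  B6 = {1, 2, 9}  B7 = {2, 4, 9}
Tree: B1–B2, B2–B3, B3–B4, B4–B5, B5–B6, B6–B7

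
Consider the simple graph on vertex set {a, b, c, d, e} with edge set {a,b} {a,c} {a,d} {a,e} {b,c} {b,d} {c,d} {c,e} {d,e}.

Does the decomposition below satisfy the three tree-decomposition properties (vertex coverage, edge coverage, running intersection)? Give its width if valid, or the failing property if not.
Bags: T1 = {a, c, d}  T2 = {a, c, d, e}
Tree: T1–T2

No — vertex b appears in no bag.

A tree decomposition must satisfy three properties: every vertex lies in some bag; for every edge, both endpoints lie together in some bag; and for every vertex, the bags containing it form a connected subtree. Here vertex b appears in no bag, so the decomposition is invalid.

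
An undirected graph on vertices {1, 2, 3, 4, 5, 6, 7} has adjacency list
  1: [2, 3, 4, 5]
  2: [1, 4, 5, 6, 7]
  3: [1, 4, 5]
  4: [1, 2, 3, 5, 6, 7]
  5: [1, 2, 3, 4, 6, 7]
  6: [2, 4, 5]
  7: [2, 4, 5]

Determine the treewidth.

A width-3 tree decomposition is:
Bags: B1 = {1, 2, 4, 5}  B2 = {2, 4, 5, 6}  B3 = {1, 3, 4, 5}  B4 = {2, 4, 5, 7}
Tree: B1–B2, B1–B3, B1–B4
The largest bag has 4 vertices, giving width 3; this decomposition certifies tw(G) ≤ 3. Conversely, {1, 2, 4, 5} is a clique of size 4, and the vertices of any clique must share a bag in every tree decomposition; so some bag has ≥ 4 vertices and tw(G) ≥ 3. Combining the bounds, tw(G) = 3.

3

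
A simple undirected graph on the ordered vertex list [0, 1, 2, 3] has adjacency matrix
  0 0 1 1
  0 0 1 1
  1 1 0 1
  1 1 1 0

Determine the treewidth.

2

A width-2 tree decomposition is:
Bags: B1 = {0, 2, 3}  B2 = {1, 2, 3}
Tree: B1–B2
Each bag holds 3 vertices, so the decomposition has width 2, which upper-bounds the treewidth. On the other hand G contains the 3-clique {0, 2, 3}. A clique must lie in a single bag of any decomposition, so no decomposition can have width below 2. The upper and lower bounds meet at 2, so that is the treewidth.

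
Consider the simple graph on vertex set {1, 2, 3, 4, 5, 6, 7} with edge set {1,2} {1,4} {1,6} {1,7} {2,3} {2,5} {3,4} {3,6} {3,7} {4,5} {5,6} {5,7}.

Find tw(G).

A width-3 tree decomposition is:
Bags: B1 = {1, 3, 5, 7}  B2 = {1, 3, 4, 5}  B3 = {1, 3, 5, 6}  B4 = {1, 2, 3, 5}
Tree: B1–B2, B2–B3, B3–B4
The largest bag has 4 vertices, giving width 3; this decomposition certifies tw(G) ≤ 3. For the lower bound: the 4 vertex sets {1,7}, {3,4}, {5}, {6} are disjoint, each induces a connected subgraph, and every pair is joined by at least one edge of G. Contracting each set to a single vertex therefore yields K_{4} as a minor, and since treewidth is minor-monotone, tw(G) ≥ tw(K_{4}) = 3. Therefore the treewidth is 3.

3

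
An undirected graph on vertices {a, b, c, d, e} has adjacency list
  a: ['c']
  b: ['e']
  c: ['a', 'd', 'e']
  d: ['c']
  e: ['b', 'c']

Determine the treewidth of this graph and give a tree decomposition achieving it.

Treewidth 1.
Bags: B1 = {c, d}  B2 = {c, e}  B3 = {a, c}  B4 = {b, e}
Tree: B1–B2, B2–B3, B2–B4

Each bag holds 2 vertices, so the decomposition has width 1, which upper-bounds the treewidth. Since G has at least one edge (e.g. c–d), it is not an edgeless graph, so tw(G) ≥ 1. Therefore the treewidth is 1.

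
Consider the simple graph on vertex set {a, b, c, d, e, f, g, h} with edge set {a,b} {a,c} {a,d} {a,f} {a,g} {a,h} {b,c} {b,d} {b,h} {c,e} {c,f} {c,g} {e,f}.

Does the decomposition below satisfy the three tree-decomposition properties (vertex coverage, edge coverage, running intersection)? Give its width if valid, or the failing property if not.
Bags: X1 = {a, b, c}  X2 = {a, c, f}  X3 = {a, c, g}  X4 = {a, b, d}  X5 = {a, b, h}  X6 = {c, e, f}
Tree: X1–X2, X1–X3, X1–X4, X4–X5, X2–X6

Yes; width 2.

Every vertex of G appears in some bag (union = {a, b, c, d, e, f, g, h}); every edge is covered by a bag; and for each vertex v the set of bags containing v is connected in the bag tree. The decomposition is therefore valid. The largest bag has 3 vertices, so the width is 2.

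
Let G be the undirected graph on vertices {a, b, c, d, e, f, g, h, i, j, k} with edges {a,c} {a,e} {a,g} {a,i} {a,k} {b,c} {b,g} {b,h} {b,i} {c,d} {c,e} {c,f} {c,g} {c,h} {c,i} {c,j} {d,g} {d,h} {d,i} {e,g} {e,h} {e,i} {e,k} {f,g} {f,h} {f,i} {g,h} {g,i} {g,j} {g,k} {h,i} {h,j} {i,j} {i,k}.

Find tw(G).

4

A width-4 tree decomposition is:
Bags: B1 = {c, g, h, i, j}  B2 = {c, f, g, h, i}  B3 = {c, e, g, h, i}  B4 = {a, c, e, g, i}  B5 = {a, e, g, i, k}  B6 = {c, d, g, h, i}  B7 = {b, c, g, h, i}
Tree: B1–B2, B1–B3, B3–B4, B4–B5, B2–B6, B3–B7
Each bag holds 5 vertices, so the decomposition has width 4, which upper-bounds the treewidth. Conversely, {c, d, g, h, i} is a clique of size 5, and the vertices of any clique must share a bag in every tree decomposition; so some bag has ≥ 5 vertices and tw(G) ≥ 4. The upper and lower bounds meet at 4, so that is the treewidth.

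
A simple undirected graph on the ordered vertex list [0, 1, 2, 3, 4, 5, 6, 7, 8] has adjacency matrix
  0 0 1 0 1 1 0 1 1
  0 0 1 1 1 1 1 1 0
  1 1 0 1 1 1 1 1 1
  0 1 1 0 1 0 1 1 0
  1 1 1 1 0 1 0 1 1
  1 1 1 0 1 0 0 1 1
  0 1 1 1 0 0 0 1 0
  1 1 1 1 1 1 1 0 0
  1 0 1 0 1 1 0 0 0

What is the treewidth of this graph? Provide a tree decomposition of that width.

Every bag has size at most 5, so the width is 5 − 1 = 4 and tw(G) ≤ 4. Conversely, {1, 2, 3, 4, 7} is a clique of size 5, and the vertices of any clique must share a bag in every tree decomposition; so some bag has ≥ 5 vertices and tw(G) ≥ 4. Hence tw(G) = 4 exactly.

Treewidth 4.
Bags: B1 = {1, 2, 3, 4, 7}  B2 = {1, 2, 4, 5, 7}  B3 = {1, 2, 3, 6, 7}  B4 = {0, 2, 4, 5, 7}  B5 = {0, 2, 4, 5, 8}
Tree: B1–B2, B1–B3, B2–B4, B4–B5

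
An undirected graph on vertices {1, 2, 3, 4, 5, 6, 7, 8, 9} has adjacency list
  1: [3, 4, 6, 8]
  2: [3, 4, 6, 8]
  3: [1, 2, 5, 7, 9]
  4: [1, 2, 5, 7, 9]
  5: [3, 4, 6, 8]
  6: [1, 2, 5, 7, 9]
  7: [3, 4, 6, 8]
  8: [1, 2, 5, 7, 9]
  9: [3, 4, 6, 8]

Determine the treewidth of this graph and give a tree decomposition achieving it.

Treewidth 4.
One optimal decomposition is:
Bags: B1 = {1, 3, 4, 6, 8}  B2 = {3, 4, 6, 7, 8}  B3 = {3, 4, 5, 6, 8}  B4 = {2, 3, 4, 6, 8}  B5 = {3, 4, 6, 8, 9}
Tree: B1–B2, B2–B3, B3–B4, B4–B5

Each bag holds 5 vertices, so the decomposition has width 4, which upper-bounds the treewidth. For the lower bound: the 5 vertex sets {1,6}, {7,8}, {3,5}, {4}, {2} are disjoint, each induces a connected subgraph, and every pair is joined by at least one edge of G. Contracting each set to a single vertex therefore yields K_{5} as a minor, and since treewidth is minor-monotone, tw(G) ≥ tw(K_{5}) = 4. Combining the bounds, tw(G) = 4.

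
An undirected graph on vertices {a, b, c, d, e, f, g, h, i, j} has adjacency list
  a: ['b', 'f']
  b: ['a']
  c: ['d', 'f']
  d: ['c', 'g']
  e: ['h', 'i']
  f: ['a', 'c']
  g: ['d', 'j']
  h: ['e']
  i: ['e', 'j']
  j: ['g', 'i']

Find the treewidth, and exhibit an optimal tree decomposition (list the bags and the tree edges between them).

Treewidth 1.
Bags: B1 = {a, b}  B2 = {a, f}  B3 = {c, f}  B4 = {c, d}  B5 = {d, g}  B6 = {g, j}  B7 = {i, j}  B8 = {e, i}  B9 = {e, h}
Tree: B1–B2, B2–B3, B3–B4, B4–B5, B5–B6, B6–B7, B7–B8, B8–B9

The largest bag has 2 vertices, giving width 1; this decomposition certifies tw(G) ≤ 1. Any graph with an edge has treewidth ≥ 1, and G has the edge b–a. The upper and lower bounds meet at 1, so that is the treewidth.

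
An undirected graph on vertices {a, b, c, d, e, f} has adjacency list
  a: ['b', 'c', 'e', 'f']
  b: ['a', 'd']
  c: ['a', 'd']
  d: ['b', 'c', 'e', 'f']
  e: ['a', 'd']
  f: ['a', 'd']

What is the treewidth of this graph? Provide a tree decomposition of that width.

Treewidth 2.
One such decomposition:
Bags: B1 = {a, c, d}  B2 = {a, d, e}  B3 = {a, d, f}  B4 = {a, b, d}
Tree: B1–B2, B2–B3, B3–B4

Every bag has size at most 3, so the width is 3 − 1 = 2 and tw(G) ≤ 2. For the lower bound, G contains the cycle d–c–a–e–d, so G is not a forest; only forests have treewidth ≤ 1, hence tw(G) ≥ 2. Therefore the treewidth is 2.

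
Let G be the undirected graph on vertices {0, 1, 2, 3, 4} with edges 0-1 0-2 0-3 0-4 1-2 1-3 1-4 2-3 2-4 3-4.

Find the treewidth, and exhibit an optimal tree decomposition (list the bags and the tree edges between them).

Treewidth 4.
Bags: B1 = {0, 1, 2, 3, 4}
Tree: (single bag)

A single bag containing all 5 vertices is trivially a valid decomposition of width 4. On the other hand G contains the 5-clique {0, 1, 2, 3, 4}. A clique must lie in a single bag of any decomposition, so no decomposition can have width below 4. Therefore the treewidth is 4.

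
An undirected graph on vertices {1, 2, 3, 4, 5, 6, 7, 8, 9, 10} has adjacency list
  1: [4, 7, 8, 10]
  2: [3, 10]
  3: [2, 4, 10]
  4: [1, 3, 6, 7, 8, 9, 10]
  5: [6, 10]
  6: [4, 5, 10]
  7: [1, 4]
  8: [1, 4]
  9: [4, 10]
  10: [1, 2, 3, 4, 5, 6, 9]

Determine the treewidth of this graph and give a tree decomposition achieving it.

Every bag has size at most 3, so the width is 3 − 1 = 2 and tw(G) ≤ 2. For the lower bound, the 3 vertices {2, 3, 10} are pairwise adjacent, and any tree decomposition puts a clique entirely inside one bag — forcing width ≥ 2. The upper and lower bounds meet at 2, so that is the treewidth.

Treewidth 2.
Bags: B1 = {3, 4, 10}  B2 = {1, 4, 10}  B3 = {4, 6, 10}  B4 = {1, 4, 7}  B5 = {5, 6, 10}  B6 = {1, 4, 8}  B7 = {4, 9, 10}  B8 = {2, 3, 10}
Tree: B1–B2, B1–B3, B2–B4, B3–B5, B4–B6, B2–B7, B1–B8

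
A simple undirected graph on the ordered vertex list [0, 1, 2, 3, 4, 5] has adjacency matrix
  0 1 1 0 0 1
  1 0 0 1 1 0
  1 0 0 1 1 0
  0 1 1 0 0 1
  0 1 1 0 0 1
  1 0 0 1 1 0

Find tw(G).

3

A width-3 tree decomposition is:
Bags: B1 = {1, 2, 4, 5}  B2 = {1, 2, 3, 5}  B3 = {0, 1, 2, 5}
Tree: B1–B2, B2–B3
Every bag has size at most 4, so the width is 4 − 1 = 3 and tw(G) ≤ 3. For the lower bound: the 4 vertex sets {4,5}, {2,3}, {1}, {0} are disjoint, each induces a connected subgraph, and every pair is joined by at least one edge of G. Contracting each set to a single vertex therefore yields K_{4} as a minor, and since treewidth is minor-monotone, tw(G) ≥ tw(K_{4}) = 3. Therefore the treewidth is 3.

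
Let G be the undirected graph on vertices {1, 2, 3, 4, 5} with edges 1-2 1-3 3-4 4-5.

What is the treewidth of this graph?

A width-1 tree decomposition is:
Bags: B1 = {4, 5}  B2 = {3, 4}  B3 = {1, 3}  B4 = {1, 2}
Tree: B1–B2, B2–B3, B3–B4
Each bag holds 2 vertices, so the decomposition has width 1, which upper-bounds the treewidth. G has an edge, so its treewidth is at least 1. Hence tw(G) = 1 exactly.

1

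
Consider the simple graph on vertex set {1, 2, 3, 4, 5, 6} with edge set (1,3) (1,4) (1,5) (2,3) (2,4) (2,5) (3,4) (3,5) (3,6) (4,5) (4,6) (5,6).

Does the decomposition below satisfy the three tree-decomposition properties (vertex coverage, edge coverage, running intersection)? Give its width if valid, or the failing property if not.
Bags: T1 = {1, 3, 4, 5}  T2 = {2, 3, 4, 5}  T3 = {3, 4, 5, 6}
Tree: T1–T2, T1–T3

Vertex coverage: the bags together contain {1, 2, 3, 4, 5, 6}, the full vertex set. Edge coverage: each edge of G has both endpoints in at least one bag. Running intersection: for every vertex, the bags containing it form a connected subtree. All three properties hold, so this is a valid tree decomposition of width max|bag| − 1 = 3, and hence tw(G) ≤ 3.

Yes; width 3.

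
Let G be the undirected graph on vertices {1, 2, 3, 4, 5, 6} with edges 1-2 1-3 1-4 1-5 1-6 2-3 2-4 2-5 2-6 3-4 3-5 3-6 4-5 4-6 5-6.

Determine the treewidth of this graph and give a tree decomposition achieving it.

With just one bag of size 6, the width is 6 − 1 = 5, so tw(G) ≤ 5. Conversely, {1, 2, 3, 4, 5, 6} is a clique of size 6, and the vertices of any clique must share a bag in every tree decomposition; so some bag has ≥ 6 vertices and tw(G) ≥ 5. The upper and lower bounds meet at 5, so that is the treewidth.

Treewidth 5.
Bags: B1 = {1, 2, 3, 4, 5, 6}
Tree: (single bag)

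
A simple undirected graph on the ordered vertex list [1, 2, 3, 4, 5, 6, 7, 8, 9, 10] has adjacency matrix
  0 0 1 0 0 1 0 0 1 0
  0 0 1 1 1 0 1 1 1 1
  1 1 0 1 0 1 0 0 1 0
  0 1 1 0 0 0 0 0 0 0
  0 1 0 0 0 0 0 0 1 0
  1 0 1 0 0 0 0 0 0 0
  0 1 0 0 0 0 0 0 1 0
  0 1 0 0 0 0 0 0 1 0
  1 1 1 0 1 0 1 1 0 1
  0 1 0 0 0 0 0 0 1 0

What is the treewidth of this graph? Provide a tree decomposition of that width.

Every bag has size at most 3, so the width is 3 − 1 = 2 and tw(G) ≤ 2. Conversely, {1, 3, 9} is a clique of size 3, and the vertices of any clique must share a bag in every tree decomposition; so some bag has ≥ 3 vertices and tw(G) ≥ 2. Combining the bounds, tw(G) = 2.

Treewidth 2.
One such decomposition:
Bags: B1 = {2, 3, 4}  B2 = {2, 3, 9}  B3 = {1, 3, 9}  B4 = {2, 8, 9}  B5 = {2, 5, 9}  B6 = {1, 3, 6}  B7 = {2, 7, 9}  B8 = {2, 9, 10}
Tree: B1–B2, B2–B3, B2–B4, B4–B5, B3–B6, B2–B7, B5–B8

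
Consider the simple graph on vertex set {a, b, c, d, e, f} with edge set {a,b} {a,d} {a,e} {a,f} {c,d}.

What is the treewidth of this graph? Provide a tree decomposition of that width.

Treewidth 1.
One such decomposition:
Bags: B1 = {a, b}  B2 = {a, f}  B3 = {a, d}  B4 = {a, e}  B5 = {c, d}
Tree: B1–B2, B2–B3, B3–B4, B3–B5

Every bag has size at most 2, so the width is 2 − 1 = 1 and tw(G) ≤ 1. Any graph with an edge has treewidth ≥ 1, and G has the edge a–b. The upper and lower bounds meet at 1, so that is the treewidth.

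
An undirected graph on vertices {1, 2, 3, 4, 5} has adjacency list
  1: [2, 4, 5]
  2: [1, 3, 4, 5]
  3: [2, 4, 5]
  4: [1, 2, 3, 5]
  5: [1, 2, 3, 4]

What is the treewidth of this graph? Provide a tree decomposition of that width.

Treewidth 3.
Bags: B1 = {1, 2, 4, 5}  B2 = {2, 3, 4, 5}
Tree: B1–B2

The largest bag has 4 vertices, giving width 3; this decomposition certifies tw(G) ≤ 3. On the other hand G contains the 4-clique {1, 2, 4, 5}. A clique must lie in a single bag of any decomposition, so no decomposition can have width below 3. The upper and lower bounds meet at 3, so that is the treewidth.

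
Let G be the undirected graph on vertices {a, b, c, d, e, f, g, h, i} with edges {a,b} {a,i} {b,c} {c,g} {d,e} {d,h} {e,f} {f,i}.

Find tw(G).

A width-1 tree decomposition is:
Bags: B1 = {d, h}  B2 = {d, e}  B3 = {e, f}  B4 = {f, i}  B5 = {a, i}  B6 = {a, b}  B7 = {b, c}  B8 = {c, g}
Tree: B1–B2, B2–B3, B3–B4, B4–B5, B5–B6, B6–B7, B7–B8
Each bag holds 2 vertices, so the decomposition has width 1, which upper-bounds the treewidth. G has an edge, so its treewidth is at least 1. Combining the bounds, tw(G) = 1.

1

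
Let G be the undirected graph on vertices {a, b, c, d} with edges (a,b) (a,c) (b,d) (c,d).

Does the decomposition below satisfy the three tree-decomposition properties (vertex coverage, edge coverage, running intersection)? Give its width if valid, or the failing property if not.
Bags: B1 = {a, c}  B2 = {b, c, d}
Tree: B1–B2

A tree decomposition must satisfy three properties: every vertex lies in some bag; for every edge, both endpoints lie together in some bag; and for every vertex, the bags containing it form a connected subtree. Here edge (b,a) lies in no bag, so the decomposition is invalid.

No — edge (b,a) lies in no bag.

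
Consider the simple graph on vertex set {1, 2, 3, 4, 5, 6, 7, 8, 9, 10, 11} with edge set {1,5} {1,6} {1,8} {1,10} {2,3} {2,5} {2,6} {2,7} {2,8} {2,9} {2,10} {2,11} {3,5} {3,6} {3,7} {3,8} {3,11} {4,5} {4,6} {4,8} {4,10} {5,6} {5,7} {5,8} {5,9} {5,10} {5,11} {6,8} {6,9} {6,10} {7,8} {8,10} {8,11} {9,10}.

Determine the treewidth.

4

A width-4 tree decomposition is:
Bags: B1 = {2, 5, 6, 8, 10}  B2 = {4, 5, 6, 8, 10}  B3 = {1, 5, 6, 8, 10}  B4 = {2, 3, 5, 6, 8}  B5 = {2, 3, 5, 7, 8}  B6 = {2, 5, 6, 9, 10}  B7 = {2, 3, 5, 8, 11}
Tree: B1–B2, B2–B3, B1–B4, B4–B5, B1–B6, B5–B7
The largest bag has 5 vertices, giving width 4; this decomposition certifies tw(G) ≤ 4. For the lower bound, the 5 vertices {1, 5, 6, 8, 10} are pairwise adjacent, and any tree decomposition puts a clique entirely inside one bag — forcing width ≥ 4. The upper and lower bounds meet at 4, so that is the treewidth.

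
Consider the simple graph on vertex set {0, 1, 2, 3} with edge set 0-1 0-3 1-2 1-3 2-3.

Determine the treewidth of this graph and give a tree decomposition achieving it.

Each bag holds 3 vertices, so the decomposition has width 2, which upper-bounds the treewidth. Conversely, {0, 1, 3} is a clique of size 3, and the vertices of any clique must share a bag in every tree decomposition; so some bag has ≥ 3 vertices and tw(G) ≥ 2. The upper and lower bounds meet at 2, so that is the treewidth.

Treewidth 2.
One such decomposition:
Bags: B1 = {1, 2, 3}  B2 = {0, 1, 3}
Tree: B1–B2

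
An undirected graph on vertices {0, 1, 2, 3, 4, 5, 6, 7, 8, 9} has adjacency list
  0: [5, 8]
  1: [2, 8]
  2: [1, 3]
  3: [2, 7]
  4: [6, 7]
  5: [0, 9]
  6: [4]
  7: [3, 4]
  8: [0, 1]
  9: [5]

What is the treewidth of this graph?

A width-1 tree decomposition is:
Bags: B1 = {4, 6}  B2 = {4, 7}  B3 = {3, 7}  B4 = {2, 3}  B5 = {1, 2}  B6 = {1, 8}  B7 = {0, 8}  B8 = {0, 5}  B9 = {5, 9}
Tree: B1–B2, B2–B3, B3–B4, B4–B5, B5–B6, B6–B7, B7–B8, B8–B9
Each bag holds 2 vertices, so the decomposition has width 1, which upper-bounds the treewidth. Since G has at least one edge (e.g. 6–4), it is not an edgeless graph, so tw(G) ≥ 1. Combining the bounds, tw(G) = 1.

1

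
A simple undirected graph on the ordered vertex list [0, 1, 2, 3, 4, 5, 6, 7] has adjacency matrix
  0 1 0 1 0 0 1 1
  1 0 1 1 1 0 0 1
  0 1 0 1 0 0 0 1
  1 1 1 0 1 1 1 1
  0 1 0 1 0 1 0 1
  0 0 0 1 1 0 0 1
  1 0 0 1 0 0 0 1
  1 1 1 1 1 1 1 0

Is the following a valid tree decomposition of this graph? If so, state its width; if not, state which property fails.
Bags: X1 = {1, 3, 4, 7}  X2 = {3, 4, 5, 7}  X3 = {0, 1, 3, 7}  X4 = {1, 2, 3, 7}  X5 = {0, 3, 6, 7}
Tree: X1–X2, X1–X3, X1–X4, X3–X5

Every vertex of G appears in some bag (union = {0, 1, 2, 3, 4, 5, 6, 7}); every edge is covered by a bag; and for each vertex v the set of bags containing v is connected in the bag tree. The decomposition is therefore valid. The largest bag has 4 vertices, so the width is 3.

Yes; width 3.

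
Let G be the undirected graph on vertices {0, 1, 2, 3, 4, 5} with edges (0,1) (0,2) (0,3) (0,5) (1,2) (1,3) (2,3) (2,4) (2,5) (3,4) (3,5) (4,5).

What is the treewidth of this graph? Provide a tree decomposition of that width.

Every bag has size at most 4, so the width is 4 − 1 = 3 and tw(G) ≤ 3. Conversely, {0, 1, 2, 3} is a clique of size 4, and the vertices of any clique must share a bag in every tree decomposition; so some bag has ≥ 4 vertices and tw(G) ≥ 3. The upper and lower bounds meet at 3, so that is the treewidth.

Treewidth 3.
One optimal decomposition is:
Bags: B1 = {0, 2, 3, 5}  B2 = {2, 3, 4, 5}  B3 = {0, 1, 2, 3}
Tree: B1–B2, B1–B3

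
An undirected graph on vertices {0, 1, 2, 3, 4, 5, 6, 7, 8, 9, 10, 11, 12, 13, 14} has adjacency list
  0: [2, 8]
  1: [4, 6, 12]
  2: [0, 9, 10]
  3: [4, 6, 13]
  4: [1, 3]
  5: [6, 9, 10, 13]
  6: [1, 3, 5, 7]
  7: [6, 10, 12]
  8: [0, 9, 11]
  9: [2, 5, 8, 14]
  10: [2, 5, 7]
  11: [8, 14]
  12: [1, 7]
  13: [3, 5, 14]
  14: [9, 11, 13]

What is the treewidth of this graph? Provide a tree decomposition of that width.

The largest bag has 4 vertices, giving width 3; this decomposition certifies tw(G) ≤ 3. For the lower bound: the 4 vertex sets {1,4,12}, {7}, {6}, {3,5,10,13} are disjoint, each induces a connected subgraph, and every pair is joined by at least one edge of G. Contracting each set to a single vertex therefore yields K_{4} as a minor, and since treewidth is minor-monotone, tw(G) ≥ tw(K_{4}) = 3. The upper and lower bounds meet at 3, so that is the treewidth.

Treewidth 3.
One such decomposition:
Bags: B1 = {1, 4, 7, 12}  B2 = {1, 4, 6, 7}  B3 = {3, 4, 6, 7}  B4 = {3, 6, 7, 10}  B5 = {3, 5, 6, 10}  B6 = {3, 5, 10, 13}  B7 = {2, 5, 10, 13}  B8 = {2, 5, 9, 13}  B9 = {2, 9, 13, 14}  B10 = {0, 2, 9, 14}  B11 = {0, 8, 9, 14}  B12 = {0, 8, 11, 14}
Tree: B1–B2, B2–B3, B3–B4, B4–B5, B5–B6, B6–B7, B7–B8, B8–B9, B9–B10, B10–B11, B11–B12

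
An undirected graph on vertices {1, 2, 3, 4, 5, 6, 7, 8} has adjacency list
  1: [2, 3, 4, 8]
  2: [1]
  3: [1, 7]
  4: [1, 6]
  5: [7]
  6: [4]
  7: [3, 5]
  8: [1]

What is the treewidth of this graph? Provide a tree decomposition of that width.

The largest bag has 2 vertices, giving width 1; this decomposition certifies tw(G) ≤ 1. Since G has at least one edge (e.g. 4–1), it is not an edgeless graph, so tw(G) ≥ 1. The upper and lower bounds meet at 1, so that is the treewidth.

Treewidth 1.
One optimal decomposition is:
Bags: B1 = {1, 4}  B2 = {1, 3}  B3 = {3, 7}  B4 = {1, 8}  B5 = {1, 2}  B6 = {5, 7}  B7 = {4, 6}
Tree: B1–B2, B2–B3, B2–B4, B1–B5, B3–B6, B1–B7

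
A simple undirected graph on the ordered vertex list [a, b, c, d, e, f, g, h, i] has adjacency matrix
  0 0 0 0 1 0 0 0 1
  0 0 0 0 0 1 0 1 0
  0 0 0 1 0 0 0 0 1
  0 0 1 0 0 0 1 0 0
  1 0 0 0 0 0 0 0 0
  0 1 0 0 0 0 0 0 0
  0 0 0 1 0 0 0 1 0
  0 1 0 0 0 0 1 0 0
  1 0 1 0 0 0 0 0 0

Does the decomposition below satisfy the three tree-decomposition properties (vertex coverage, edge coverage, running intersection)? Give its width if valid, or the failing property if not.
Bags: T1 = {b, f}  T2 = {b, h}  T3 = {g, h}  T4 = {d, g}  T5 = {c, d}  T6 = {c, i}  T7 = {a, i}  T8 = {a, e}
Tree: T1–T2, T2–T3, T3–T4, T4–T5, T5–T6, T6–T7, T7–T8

Vertex coverage: the bags together contain {a, b, c, d, e, f, g, h, i}, the full vertex set. Edge coverage: each edge of G has both endpoints in at least one bag. Running intersection: for every vertex, the bags containing it form a connected subtree. All three properties hold, so this is a valid tree decomposition of width max|bag| − 1 = 1, and hence tw(G) ≤ 1.

Yes; width 1.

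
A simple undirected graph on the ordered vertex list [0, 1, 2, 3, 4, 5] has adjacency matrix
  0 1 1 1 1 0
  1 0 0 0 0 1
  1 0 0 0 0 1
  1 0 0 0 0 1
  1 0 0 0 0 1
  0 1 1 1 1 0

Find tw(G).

2

A width-2 tree decomposition is:
Bags: B1 = {0, 1, 5}  B2 = {0, 2, 5}  B3 = {0, 3, 5}  B4 = {0, 4, 5}
Tree: B1–B2, B2–B3, B3–B4
Each bag holds 3 vertices, so the decomposition has width 2, which upper-bounds the treewidth. The edges 1–0–2–5–1 form a cycle, so G is not a tree and its treewidth is at least 2. The upper and lower bounds meet at 2, so that is the treewidth.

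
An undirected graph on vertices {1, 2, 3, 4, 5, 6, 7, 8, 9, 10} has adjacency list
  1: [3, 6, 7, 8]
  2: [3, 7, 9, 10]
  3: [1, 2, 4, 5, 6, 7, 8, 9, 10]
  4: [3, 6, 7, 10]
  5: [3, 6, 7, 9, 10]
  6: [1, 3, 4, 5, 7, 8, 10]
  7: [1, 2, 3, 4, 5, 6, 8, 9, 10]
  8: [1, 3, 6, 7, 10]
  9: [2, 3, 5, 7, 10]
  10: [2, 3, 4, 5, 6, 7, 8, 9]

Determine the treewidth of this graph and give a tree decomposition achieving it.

The largest bag has 5 vertices, giving width 4; this decomposition certifies tw(G) ≤ 4. For the lower bound, the 5 vertices {1, 3, 6, 7, 8} are pairwise adjacent, and any tree decomposition puts a clique entirely inside one bag — forcing width ≥ 4. Hence tw(G) = 4 exactly.

Treewidth 4.
One such decomposition:
Bags: B1 = {3, 4, 6, 7, 10}  B2 = {3, 6, 7, 8, 10}  B3 = {1, 3, 6, 7, 8}  B4 = {3, 5, 6, 7, 10}  B5 = {3, 5, 7, 9, 10}  B6 = {2, 3, 7, 9, 10}
Tree: B1–B2, B2–B3, B1–B4, B4–B5, B5–B6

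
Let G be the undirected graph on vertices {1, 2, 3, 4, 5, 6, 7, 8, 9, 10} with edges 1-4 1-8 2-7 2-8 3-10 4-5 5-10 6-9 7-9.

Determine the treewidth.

A width-1 tree decomposition is:
Bags: B1 = {6, 9}  B2 = {7, 9}  B3 = {2, 7}  B4 = {2, 8}  B5 = {1, 8}  B6 = {1, 4}  B7 = {4, 5}  B8 = {5, 10}  B9 = {3, 10}
Tree: B1–B2, B2–B3, B3–B4, B4–B5, B5–B6, B6–B7, B7–B8, B8–B9
Every bag has size at most 2, so the width is 2 − 1 = 1 and tw(G) ≤ 1. G has an edge, so its treewidth is at least 1. Therefore the treewidth is 1.

1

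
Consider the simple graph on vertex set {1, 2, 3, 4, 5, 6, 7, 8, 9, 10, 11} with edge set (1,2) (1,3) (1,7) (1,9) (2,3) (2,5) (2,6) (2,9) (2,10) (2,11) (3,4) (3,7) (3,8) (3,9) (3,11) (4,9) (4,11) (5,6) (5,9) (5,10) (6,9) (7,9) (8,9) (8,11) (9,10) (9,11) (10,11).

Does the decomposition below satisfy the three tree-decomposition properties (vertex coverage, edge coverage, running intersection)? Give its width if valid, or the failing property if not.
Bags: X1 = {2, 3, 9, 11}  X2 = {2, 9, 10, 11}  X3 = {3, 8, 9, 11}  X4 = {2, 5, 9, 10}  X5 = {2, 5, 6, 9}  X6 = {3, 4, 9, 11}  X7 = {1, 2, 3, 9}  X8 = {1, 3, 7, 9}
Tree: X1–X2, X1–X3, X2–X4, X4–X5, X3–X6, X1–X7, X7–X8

Yes; width 3.

Vertex coverage: the bags together contain {1, 2, 3, 4, 5, 6, 7, 8, 9, 10, 11}, the full vertex set. Edge coverage: each edge of G has both endpoints in at least one bag. Running intersection: for every vertex, the bags containing it form a connected subtree. All three properties hold, so this is a valid tree decomposition of width max|bag| − 1 = 3, and hence tw(G) ≤ 3.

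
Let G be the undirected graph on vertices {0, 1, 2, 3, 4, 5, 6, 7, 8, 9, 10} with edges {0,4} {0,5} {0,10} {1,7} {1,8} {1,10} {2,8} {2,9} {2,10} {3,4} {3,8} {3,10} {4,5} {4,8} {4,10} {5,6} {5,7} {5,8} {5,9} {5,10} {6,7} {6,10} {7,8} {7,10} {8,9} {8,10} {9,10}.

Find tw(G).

A width-3 tree decomposition is:
Bags: B1 = {5, 7, 8, 10}  B2 = {5, 8, 9, 10}  B3 = {2, 8, 9, 10}  B4 = {5, 6, 7, 10}  B5 = {4, 5, 8, 10}  B6 = {1, 7, 8, 10}  B7 = {0, 4, 5, 10}  B8 = {3, 4, 8, 10}
Tree: B1–B2, B2–B3, B1–B4, B2–B5, B1–B6, B5–B7, B5–B8
Each bag holds 4 vertices, so the decomposition has width 3, which upper-bounds the treewidth. On the other hand G contains the 4-clique {0, 4, 5, 10}. A clique must lie in a single bag of any decomposition, so no decomposition can have width below 3. The upper and lower bounds meet at 3, so that is the treewidth.

3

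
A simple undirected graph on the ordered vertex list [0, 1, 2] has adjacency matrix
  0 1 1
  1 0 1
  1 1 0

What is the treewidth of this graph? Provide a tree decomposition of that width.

With just one bag of size 3, the width is 3 − 1 = 2, so tw(G) ≤ 2. On the other hand G contains the 3-clique {0, 1, 2}. A clique must lie in a single bag of any decomposition, so no decomposition can have width below 2. Therefore the treewidth is 2.

Treewidth 2.
One such decomposition:
Bags: B1 = {0, 1, 2}
Tree: (single bag)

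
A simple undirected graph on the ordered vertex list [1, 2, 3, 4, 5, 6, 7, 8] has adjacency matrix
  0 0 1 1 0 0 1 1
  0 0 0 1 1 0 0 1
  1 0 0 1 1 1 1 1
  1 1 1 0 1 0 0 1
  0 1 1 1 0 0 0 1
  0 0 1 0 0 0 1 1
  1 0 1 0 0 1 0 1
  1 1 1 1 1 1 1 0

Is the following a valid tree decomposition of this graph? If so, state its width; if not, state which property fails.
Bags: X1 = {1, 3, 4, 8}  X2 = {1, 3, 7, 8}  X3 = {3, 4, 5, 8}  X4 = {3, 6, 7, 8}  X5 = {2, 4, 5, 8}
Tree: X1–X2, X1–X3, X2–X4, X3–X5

Yes; width 3.

Vertex coverage: the bags together contain {1, 2, 3, 4, 5, 6, 7, 8}, the full vertex set. Edge coverage: each edge of G has both endpoints in at least one bag. Running intersection: for every vertex, the bags containing it form a connected subtree. All three properties hold, so this is a valid tree decomposition of width max|bag| − 1 = 3, and hence tw(G) ≤ 3.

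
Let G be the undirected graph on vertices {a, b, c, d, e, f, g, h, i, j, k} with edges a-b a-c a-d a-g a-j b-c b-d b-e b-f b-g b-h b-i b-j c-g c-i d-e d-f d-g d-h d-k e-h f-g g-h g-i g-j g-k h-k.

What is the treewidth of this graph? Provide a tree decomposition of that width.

Treewidth 3.
Bags: B1 = {a, b, d, g}  B2 = {b, d, g, h}  B3 = {a, b, c, g}  B4 = {b, d, e, h}  B5 = {b, d, f, g}  B6 = {b, c, g, i}  B7 = {d, g, h, k}  B8 = {a, b, g, j}
Tree: B1–B2, B1–B3, B2–B4, B1–B5, B3–B6, B2–B7, B1–B8

Each bag holds 4 vertices, so the decomposition has width 3, which upper-bounds the treewidth. On the other hand G contains the 4-clique {d, g, h, k}. A clique must lie in a single bag of any decomposition, so no decomposition can have width below 3. The upper and lower bounds meet at 3, so that is the treewidth.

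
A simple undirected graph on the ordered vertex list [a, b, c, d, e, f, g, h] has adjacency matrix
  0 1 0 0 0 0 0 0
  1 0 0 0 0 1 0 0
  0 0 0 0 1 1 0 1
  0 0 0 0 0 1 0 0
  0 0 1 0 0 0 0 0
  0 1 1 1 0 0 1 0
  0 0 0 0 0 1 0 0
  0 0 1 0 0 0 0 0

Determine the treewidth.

1

A width-1 tree decomposition is:
Bags: B1 = {b, f}  B2 = {a, b}  B3 = {f, g}  B4 = {c, f}  B5 = {c, h}  B6 = {d, f}  B7 = {c, e}
Tree: B1–B2, B1–B3, B3–B4, B4–B5, B3–B6, B4–B7
Each bag holds 2 vertices, so the decomposition has width 1, which upper-bounds the treewidth. Any graph with an edge has treewidth ≥ 1, and G has the edge b–f. Therefore the treewidth is 1.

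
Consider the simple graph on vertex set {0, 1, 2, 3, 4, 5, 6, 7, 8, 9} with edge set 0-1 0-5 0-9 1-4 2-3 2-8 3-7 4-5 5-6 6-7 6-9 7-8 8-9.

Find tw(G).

2

A width-2 tree decomposition is:
Bags: B1 = {2, 3, 8}  B2 = {3, 7, 8}  B3 = {7, 8, 9}  B4 = {6, 7, 9}  B5 = {0, 6, 9}  B6 = {0, 5, 6}  B7 = {0, 1, 5}  B8 = {1, 4, 5}
Tree: B1–B2, B2–B3, B3–B4, B4–B5, B5–B6, B6–B7, B7–B8
Every bag has size at most 3, so the width is 3 − 1 = 2 and tw(G) ≤ 2. Since 2–3–7–8–2 is a cycle in G, G is not acyclic. Forests are exactly the graphs of treewidth ≤ 1, so tw(G) ≥ 2. Therefore the treewidth is 2.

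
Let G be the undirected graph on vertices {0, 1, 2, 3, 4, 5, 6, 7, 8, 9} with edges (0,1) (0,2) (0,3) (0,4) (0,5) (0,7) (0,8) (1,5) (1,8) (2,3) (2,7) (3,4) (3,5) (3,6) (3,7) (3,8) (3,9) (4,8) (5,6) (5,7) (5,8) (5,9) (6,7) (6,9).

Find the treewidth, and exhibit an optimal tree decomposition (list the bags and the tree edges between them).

Each bag holds 4 vertices, so the decomposition has width 3, which upper-bounds the treewidth. On the other hand G contains the 4-clique {0, 1, 5, 8}. A clique must lie in a single bag of any decomposition, so no decomposition can have width below 3. Therefore the treewidth is 3.

Treewidth 3.
Bags: B1 = {3, 5, 6, 9}  B2 = {3, 5, 6, 7}  B3 = {0, 3, 5, 7}  B4 = {0, 3, 5, 8}  B5 = {0, 2, 3, 7}  B6 = {0, 3, 4, 8}  B7 = {0, 1, 5, 8}
Tree: B1–B2, B2–B3, B3–B4, B3–B5, B4–B6, B4–B7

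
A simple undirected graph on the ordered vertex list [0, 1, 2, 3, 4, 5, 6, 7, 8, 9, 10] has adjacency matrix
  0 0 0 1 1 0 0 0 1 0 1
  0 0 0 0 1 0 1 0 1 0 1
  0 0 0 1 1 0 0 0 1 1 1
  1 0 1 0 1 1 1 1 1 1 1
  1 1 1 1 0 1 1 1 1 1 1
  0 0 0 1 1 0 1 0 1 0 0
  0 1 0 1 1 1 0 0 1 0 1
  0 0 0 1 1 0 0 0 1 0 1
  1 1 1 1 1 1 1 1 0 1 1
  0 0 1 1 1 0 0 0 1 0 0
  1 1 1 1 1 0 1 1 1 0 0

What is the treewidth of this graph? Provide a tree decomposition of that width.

Treewidth 4.
One such decomposition:
Bags: B1 = {3, 4, 6, 8, 10}  B2 = {2, 3, 4, 8, 10}  B3 = {1, 4, 6, 8, 10}  B4 = {0, 3, 4, 8, 10}  B5 = {2, 3, 4, 8, 9}  B6 = {3, 4, 7, 8, 10}  B7 = {3, 4, 5, 6, 8}
Tree: B1–B2, B1–B3, B2–B4, B2–B5, B1–B6, B1–B7

Every bag has size at most 5, so the width is 5 − 1 = 4 and tw(G) ≤ 4. For the lower bound, the 5 vertices {1, 4, 6, 8, 10} are pairwise adjacent, and any tree decomposition puts a clique entirely inside one bag — forcing width ≥ 4. Hence tw(G) = 4 exactly.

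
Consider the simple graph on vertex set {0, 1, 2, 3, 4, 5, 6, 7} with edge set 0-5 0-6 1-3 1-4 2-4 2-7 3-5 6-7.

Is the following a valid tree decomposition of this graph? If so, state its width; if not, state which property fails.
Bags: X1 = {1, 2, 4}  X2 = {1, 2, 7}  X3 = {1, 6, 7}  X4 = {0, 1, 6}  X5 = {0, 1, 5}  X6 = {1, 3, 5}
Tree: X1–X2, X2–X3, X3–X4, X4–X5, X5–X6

Yes; width 2.

Vertex coverage: the bags together contain {0, 1, 2, 3, 4, 5, 6, 7}, the full vertex set. Edge coverage: each edge of G has both endpoints in at least one bag. Running intersection: for every vertex, the bags containing it form a connected subtree. All three properties hold, so this is a valid tree decomposition of width max|bag| − 1 = 2, and hence tw(G) ≤ 2.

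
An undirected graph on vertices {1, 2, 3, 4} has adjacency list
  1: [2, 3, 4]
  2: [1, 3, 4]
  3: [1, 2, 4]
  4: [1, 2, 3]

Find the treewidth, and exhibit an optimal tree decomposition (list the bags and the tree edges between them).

Treewidth 3.
One optimal decomposition is:
Bags: B1 = {1, 2, 3, 4}
Tree: (single bag)

A single bag containing all 4 vertices is trivially a valid decomposition of width 3. For the lower bound, the 4 vertices {1, 2, 3, 4} are pairwise adjacent, and any tree decomposition puts a clique entirely inside one bag — forcing width ≥ 3. Therefore the treewidth is 3.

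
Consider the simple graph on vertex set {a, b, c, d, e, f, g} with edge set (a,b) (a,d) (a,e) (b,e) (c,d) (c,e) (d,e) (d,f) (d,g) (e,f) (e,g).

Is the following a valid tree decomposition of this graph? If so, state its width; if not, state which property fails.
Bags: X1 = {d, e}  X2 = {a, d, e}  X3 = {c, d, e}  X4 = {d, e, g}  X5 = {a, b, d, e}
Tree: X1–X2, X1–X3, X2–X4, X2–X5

No — vertex f appears in no bag.

A tree decomposition must satisfy three properties: every vertex lies in some bag; for every edge, both endpoints lie together in some bag; and for every vertex, the bags containing it form a connected subtree. Here vertex f appears in no bag, so the decomposition is invalid.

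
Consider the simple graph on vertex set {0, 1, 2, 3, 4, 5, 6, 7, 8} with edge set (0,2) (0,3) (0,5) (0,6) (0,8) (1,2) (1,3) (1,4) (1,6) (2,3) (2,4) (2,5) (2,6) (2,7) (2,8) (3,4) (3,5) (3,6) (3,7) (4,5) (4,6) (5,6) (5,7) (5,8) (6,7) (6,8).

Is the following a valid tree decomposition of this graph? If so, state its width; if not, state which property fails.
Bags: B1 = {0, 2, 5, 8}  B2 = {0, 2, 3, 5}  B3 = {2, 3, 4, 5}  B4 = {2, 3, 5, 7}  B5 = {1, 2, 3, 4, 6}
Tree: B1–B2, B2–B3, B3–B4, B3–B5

No — edge (6,0) lies in no bag.

A tree decomposition must satisfy three properties: every vertex lies in some bag; for every edge, both endpoints lie together in some bag; and for every vertex, the bags containing it form a connected subtree. Here edge (6,0) lies in no bag, so the decomposition is invalid.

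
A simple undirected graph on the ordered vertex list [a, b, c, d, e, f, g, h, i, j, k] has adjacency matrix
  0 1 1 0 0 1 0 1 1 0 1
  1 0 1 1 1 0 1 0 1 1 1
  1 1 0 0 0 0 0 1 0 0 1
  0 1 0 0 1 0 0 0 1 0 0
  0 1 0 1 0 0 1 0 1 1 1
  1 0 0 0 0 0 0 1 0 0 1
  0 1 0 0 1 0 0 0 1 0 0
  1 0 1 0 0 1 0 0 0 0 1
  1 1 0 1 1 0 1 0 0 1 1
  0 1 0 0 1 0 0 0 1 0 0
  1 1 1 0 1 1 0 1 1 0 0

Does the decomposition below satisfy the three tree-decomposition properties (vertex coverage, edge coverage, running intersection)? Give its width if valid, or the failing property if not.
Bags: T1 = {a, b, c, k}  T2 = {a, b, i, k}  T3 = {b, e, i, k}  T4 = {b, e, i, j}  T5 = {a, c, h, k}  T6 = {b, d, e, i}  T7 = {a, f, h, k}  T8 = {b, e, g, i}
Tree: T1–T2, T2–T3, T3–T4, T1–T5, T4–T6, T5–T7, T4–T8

Checking the three conditions: (i) the bags cover all of {a, b, c, d, e, f, g, h, i, j, k}; (ii) for each edge, some bag contains both endpoints; (iii) the bags containing any fixed vertex form a subtree. All hold, so the decomposition is valid with width 4 − 1 = 3.

Yes; width 3.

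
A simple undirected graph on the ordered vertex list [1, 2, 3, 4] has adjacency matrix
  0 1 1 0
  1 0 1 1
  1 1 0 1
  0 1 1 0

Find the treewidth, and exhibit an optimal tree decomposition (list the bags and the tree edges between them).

Treewidth 2.
Bags: B1 = {2, 3, 4}  B2 = {1, 2, 3}
Tree: B1–B2

Every bag has size at most 3, so the width is 3 − 1 = 2 and tw(G) ≤ 2. Conversely, {1, 2, 3} is a clique of size 3, and the vertices of any clique must share a bag in every tree decomposition; so some bag has ≥ 3 vertices and tw(G) ≥ 2. Hence tw(G) = 2 exactly.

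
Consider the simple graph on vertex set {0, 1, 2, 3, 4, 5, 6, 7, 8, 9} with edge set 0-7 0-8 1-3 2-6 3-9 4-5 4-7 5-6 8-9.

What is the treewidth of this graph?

A width-1 tree decomposition is:
Bags: B1 = {2, 6}  B2 = {5, 6}  B3 = {4, 5}  B4 = {4, 7}  B5 = {0, 7}  B6 = {0, 8}  B7 = {8, 9}  B8 = {3, 9}  B9 = {1, 3}
Tree: B1–B2, B2–B3, B3–B4, B4–B5, B5–B6, B6–B7, B7–B8, B8–B9
The largest bag has 2 vertices, giving width 1; this decomposition certifies tw(G) ≤ 1. G has an edge, so its treewidth is at least 1. Therefore the treewidth is 1.

1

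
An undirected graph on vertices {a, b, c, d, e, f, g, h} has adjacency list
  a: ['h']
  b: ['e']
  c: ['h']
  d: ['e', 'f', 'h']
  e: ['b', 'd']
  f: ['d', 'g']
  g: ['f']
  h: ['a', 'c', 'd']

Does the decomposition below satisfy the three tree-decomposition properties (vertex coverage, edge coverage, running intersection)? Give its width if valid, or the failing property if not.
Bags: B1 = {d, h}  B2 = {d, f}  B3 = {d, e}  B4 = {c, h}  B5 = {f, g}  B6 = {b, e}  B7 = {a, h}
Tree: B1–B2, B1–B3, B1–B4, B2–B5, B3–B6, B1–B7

Every vertex of G appears in some bag (union = {a, b, c, d, e, f, g, h}); every edge is covered by a bag; and for each vertex v the set of bags containing v is connected in the bag tree. The decomposition is therefore valid. The largest bag has 2 vertices, so the width is 1.

Yes; width 1.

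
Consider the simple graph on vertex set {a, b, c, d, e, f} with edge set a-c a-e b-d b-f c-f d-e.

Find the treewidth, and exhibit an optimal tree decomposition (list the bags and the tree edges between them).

Treewidth 2.
One such decomposition:
Bags: B1 = {b, d, f}  B2 = {c, d, f}  B3 = {a, c, d}  B4 = {a, d, e}
Tree: B1–B2, B2–B3, B3–B4

Each bag holds 3 vertices, so the decomposition has width 2, which upper-bounds the treewidth. The edges d–b–f–c–a–e–d form a cycle, so G is not a tree and its treewidth is at least 2. Combining the bounds, tw(G) = 2.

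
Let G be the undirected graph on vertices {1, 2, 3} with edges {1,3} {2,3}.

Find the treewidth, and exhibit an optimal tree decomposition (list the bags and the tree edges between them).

Each bag holds 2 vertices, so the decomposition has width 1, which upper-bounds the treewidth. Since G has at least one edge (e.g. 3–2), it is not an edgeless graph, so tw(G) ≥ 1. Therefore the treewidth is 1.

Treewidth 1.
One such decomposition:
Bags: B1 = {2, 3}  B2 = {1, 3}
Tree: B1–B2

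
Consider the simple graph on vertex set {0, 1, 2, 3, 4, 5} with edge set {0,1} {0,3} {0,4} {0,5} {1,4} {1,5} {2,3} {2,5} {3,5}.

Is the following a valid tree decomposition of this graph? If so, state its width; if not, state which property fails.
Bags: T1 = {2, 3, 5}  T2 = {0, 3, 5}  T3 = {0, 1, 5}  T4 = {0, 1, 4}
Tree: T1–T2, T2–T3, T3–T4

Every vertex of G appears in some bag (union = {0, 1, 2, 3, 4, 5}); every edge is covered by a bag; and for each vertex v the set of bags containing v is connected in the bag tree. The decomposition is therefore valid. The largest bag has 3 vertices, so the width is 2.

Yes; width 2.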